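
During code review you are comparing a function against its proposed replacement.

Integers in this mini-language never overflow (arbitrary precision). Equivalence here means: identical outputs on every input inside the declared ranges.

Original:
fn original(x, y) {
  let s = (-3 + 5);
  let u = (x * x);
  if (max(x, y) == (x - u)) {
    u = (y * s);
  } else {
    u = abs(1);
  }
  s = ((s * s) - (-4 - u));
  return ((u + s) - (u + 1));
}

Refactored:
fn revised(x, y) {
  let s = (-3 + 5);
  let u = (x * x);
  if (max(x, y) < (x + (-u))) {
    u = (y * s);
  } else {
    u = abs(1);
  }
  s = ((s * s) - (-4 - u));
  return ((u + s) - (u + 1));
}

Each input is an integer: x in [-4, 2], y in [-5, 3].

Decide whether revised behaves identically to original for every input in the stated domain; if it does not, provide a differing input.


The rewrite breaks on x=0, y=-5, where the results are -3 and 8.
original: s becomes 2; next u becomes 0; next (max(x, y) == (x - u)) evaluates to true; next u becomes -10; next s becomes -2; next final value -3
revised: s becomes 2; next u becomes 0; next (max(x, y) < (x + (-u))) evaluates to false; next u becomes 1; next s becomes 9; next final value 8
verdict: not equivalent; witness: x=0, y=-5


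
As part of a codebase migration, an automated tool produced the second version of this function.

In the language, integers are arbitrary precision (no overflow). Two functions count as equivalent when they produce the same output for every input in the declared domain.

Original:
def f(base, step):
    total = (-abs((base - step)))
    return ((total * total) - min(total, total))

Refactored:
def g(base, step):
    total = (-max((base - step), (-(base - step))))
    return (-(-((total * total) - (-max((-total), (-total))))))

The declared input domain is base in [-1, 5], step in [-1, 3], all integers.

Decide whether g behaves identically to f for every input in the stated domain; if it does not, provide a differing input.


This is a faithful refactor — min/max/abs usage differs, plus arithmetic usage differs, but the computed results match everywhere.
Spot check at base=2, step=-1 — f: total becomes -3; next final value 12. g: total becomes -3; next final value 12. Both give 12.
Checked all 35 inputs in the declared domain: the outputs agree on every one.
verdict: equivalent


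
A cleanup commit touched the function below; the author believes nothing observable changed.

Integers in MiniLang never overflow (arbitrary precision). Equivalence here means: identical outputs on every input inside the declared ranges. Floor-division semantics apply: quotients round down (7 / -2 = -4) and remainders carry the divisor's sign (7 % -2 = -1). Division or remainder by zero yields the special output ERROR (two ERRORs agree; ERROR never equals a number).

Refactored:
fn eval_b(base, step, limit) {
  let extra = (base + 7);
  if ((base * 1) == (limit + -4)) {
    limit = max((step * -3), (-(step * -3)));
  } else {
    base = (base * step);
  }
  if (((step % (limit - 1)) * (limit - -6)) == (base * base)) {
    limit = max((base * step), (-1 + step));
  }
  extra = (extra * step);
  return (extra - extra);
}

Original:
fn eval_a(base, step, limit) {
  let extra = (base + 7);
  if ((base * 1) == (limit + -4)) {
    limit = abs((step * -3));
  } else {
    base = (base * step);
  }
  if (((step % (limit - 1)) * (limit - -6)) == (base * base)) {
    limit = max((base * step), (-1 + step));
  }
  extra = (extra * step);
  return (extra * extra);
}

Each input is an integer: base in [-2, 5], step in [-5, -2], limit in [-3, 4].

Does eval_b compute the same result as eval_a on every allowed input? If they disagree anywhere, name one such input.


These are not equivalent — on base=-2, step=-5, limit=-3 the outputs split (625 vs 0).
eval_a: extra := 5 | ((base * 1) == (limit + -4)): false | base := 10 | (((step % (limit - 1)) * (limit - -6)) == (base * base)): false | extra := -25 | result 625
eval_b: extra := 5 | ((base * 1) == (limit + -4)): false | base := 10 | (((step % (limit - 1)) * (limit - -6)) == (base * base)): false | extra := -25 | result 0
verdict: not equivalent; witness: base=-2, step=-5, limit=-3


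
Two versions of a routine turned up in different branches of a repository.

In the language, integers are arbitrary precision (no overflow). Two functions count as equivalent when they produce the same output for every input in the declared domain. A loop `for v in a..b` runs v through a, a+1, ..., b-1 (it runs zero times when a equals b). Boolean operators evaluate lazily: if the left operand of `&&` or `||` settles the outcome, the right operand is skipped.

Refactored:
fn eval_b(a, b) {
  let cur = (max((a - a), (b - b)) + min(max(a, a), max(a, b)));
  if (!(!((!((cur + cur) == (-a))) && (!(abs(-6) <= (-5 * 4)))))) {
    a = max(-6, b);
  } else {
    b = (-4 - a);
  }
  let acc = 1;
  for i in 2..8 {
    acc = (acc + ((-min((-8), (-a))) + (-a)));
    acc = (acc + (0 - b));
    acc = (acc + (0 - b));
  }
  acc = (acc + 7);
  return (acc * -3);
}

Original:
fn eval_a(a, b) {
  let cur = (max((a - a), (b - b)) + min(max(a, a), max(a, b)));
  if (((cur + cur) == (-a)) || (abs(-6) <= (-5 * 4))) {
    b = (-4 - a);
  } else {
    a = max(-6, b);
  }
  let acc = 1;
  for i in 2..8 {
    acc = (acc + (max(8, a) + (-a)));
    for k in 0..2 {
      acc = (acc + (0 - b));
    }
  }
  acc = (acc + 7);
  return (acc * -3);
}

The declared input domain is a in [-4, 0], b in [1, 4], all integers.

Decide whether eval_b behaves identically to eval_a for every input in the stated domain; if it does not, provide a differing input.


Behavior is preserved: although constant usage differs, and local variable names differ, and min/max/abs usage differs, and arithmetic usage differs, and boolean connective usage differs, and loop structure differs, the outputs never diverge.
Tracing a=0, b=4: eval_a: cur = 0; (((cur + cur) == (-a)) || (abs(-6) <= (-5 * 4))) -> true; b = -4; acc = 1; [i=2]; acc = 9; [k=0]; acc = 13; [k=1]; acc = 17; [i=3]; acc = 25; [k=0]; acc = 29; [k=1]; acc = 33; [i=4]; acc = 41; [k=0]; acc = 45; [k=1]; acc = 49; [i=5]; acc = 57; [k=0]; acc = 61; [k=1]; acc = 65; [i=6]; acc = 73; [k=0]; acc = 77; [k=1]; acc = 81; [i=7]; acc = 89; [k=0]; acc = 93; [k=1]; acc = 97; acc = 104; return -312 | eval_b: cur = 0; (!(!((!((cur + cur) == (-a))) && (!(abs(-6) <= (-5 * 4)))))) -> false; b = -4; acc = 1; [i=2]; acc = 9; acc = 13; acc = 17; [i=3]; acc = 25; acc = 29; acc = 33; [i=4]; acc = 41; acc = 45; acc = 49; [i=5]; acc = 57; acc = 61; acc = 65; [i=6]; acc = 73; acc = 77; acc = 81; [i=7]; acc = 89; acc = 93; acc = 97; acc = 104; return -312 — matching result -312.
An exhaustive pass over the 20 declared inputs shows identical outputs.
verdict: equivalent


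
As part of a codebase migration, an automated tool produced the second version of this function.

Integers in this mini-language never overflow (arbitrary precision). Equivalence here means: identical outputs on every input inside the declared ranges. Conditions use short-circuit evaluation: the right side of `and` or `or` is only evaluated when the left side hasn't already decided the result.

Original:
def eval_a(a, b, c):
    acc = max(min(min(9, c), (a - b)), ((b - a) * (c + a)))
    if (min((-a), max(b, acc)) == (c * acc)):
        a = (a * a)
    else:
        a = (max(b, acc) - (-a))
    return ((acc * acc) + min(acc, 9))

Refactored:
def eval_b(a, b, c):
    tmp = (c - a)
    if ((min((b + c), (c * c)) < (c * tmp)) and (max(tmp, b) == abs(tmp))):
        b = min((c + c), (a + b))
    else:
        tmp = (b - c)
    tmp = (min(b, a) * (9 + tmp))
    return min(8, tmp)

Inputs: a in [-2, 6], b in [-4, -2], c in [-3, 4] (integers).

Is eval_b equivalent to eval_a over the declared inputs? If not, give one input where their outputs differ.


These are not equivalent — on a=-2, b=-4, c=-3 the outputs split (109 vs -32).
eval_a: acc becomes 10; next (min((-a), max(b, acc)) == (c * acc)) evaluates to false; next a becomes 8; next final value 109
eval_b: tmp becomes -1; next ((min((b + c), (c * c)) < (c * tmp)) and (max(tmp, b) == abs(tmp))) evaluates to false; next tmp becomes -1; next tmp becomes -32; next final value -32
verdict: not equivalent; witness: a=-2, b=-4, c=-3


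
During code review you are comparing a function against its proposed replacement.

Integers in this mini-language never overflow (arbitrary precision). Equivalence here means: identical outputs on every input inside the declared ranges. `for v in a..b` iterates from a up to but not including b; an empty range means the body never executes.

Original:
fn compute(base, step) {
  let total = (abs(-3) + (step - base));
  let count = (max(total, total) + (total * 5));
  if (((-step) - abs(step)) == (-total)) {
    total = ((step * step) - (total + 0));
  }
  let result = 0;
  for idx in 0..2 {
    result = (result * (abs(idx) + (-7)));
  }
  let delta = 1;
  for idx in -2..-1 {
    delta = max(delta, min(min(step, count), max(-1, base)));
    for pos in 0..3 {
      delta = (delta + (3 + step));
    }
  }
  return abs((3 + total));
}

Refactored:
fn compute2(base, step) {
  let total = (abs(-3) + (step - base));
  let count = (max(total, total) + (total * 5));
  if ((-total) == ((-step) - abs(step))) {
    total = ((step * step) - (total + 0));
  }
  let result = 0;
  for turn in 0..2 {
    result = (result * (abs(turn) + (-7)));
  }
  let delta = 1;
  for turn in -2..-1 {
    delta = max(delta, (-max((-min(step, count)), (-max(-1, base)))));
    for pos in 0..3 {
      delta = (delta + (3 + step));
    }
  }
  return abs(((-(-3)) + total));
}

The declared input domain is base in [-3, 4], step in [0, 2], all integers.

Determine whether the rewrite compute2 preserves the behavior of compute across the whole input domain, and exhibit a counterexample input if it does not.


The two are interchangeable: local variable names differ; and min/max/abs usage differs, and every declared input agrees.
Spot check at base=4, step=1 — compute: total=0, then count=0, then (((-step) - abs(step)) == (-total)) is false, then result=0, then (idx=0), then result=0, then (idx=1), then result=0, then delta=1, then (idx=-2), then delta=1, then (pos=0), then delta=5, then (pos=1), then delta=9, then (pos=2), then delta=13, then returns 3. compute2: total=0, then count=0, then ((-total) == ((-step) - abs(step))) is false, then result=0, then (turn=0), then result=0, then (turn=1), then result=0, then delta=1, then (turn=-2), then delta=1, then (pos=0), then delta=5, then (pos=1), then delta=9, then (pos=2), then delta=13, then returns 3. Both give 3.
An exhaustive pass over the 24 declared inputs shows identical outputs.
verdict: equivalent


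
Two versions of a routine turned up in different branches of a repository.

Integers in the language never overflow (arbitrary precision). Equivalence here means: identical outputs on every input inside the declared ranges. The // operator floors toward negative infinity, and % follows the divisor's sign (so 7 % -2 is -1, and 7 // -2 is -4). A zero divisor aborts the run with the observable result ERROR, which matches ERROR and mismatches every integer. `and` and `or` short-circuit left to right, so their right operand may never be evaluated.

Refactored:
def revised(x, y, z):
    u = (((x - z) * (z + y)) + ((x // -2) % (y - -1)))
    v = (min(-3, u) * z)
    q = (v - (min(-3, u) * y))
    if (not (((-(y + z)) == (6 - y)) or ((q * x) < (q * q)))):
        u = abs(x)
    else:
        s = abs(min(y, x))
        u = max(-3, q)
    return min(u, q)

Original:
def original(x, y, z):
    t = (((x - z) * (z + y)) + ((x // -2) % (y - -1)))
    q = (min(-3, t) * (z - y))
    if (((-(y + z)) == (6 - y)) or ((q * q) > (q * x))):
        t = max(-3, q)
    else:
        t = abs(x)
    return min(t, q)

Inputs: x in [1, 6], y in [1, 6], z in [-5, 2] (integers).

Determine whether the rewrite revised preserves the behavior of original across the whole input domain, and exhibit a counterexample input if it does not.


Side by side, the visible changes include: local variable names differ, and arithmetic usage differs, and comparison usage differs, and constant usage differs, and statement counts differ, and min/max/abs usage differs, and boolean connective usage differs.
As a probe, take x=1, y=4, z=0: original runs t becomes 8; next q becomes 12; next (((-(y + z)) == (6 - y)) or ((q * q) > (q * x))) evaluates to true; next t becomes 12; next final value 12; revised runs u becomes 8; next v becomes 0; next q becomes 12; next (not (((-(y + z)) == (6 - y)) or ((q * x) < (q * q)))) evaluates to false; next s becomes 1; next u becomes 12; next final value 12; both end at 12.
Sweeping the whole domain (288 inputs) finds no disagreement.
verdict: equivalent


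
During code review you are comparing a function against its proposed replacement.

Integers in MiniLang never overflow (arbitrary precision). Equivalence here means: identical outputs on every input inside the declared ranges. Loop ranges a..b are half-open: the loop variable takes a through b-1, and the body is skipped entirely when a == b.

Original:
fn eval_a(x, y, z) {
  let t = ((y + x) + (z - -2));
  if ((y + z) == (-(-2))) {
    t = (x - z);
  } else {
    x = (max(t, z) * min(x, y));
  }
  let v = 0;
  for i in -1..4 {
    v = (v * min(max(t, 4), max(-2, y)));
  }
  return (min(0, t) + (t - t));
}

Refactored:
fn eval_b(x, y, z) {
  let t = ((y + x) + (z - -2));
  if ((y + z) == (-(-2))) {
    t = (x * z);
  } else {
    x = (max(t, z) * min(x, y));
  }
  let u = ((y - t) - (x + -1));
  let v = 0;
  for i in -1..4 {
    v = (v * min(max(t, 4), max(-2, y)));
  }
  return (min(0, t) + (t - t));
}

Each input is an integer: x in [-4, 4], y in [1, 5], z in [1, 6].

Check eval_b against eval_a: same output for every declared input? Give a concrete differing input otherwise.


Run the pair on x=-4, y=1, z=1.
eval_a: t = 0; ((y + z) == (-(-2))) -> true; t = -5; v = 0; [i=-1]; v = 0; [i=0]; v = 0; [i=1]; v = 0; [i=2]; v = 0; [i=3]; v = 0; return -5
eval_b: t = 0; ((y + z) == (-(-2))) -> true; t = -4; u = 10; v = 0; [i=-1]; v = 0; [i=0]; v = 0; [i=1]; v = 0; [i=2]; v = 0; [i=3]; v = 0; return -4
-5 != -4, so the rewrite changes behavior.
verdict: not equivalent; witness: x=-4, y=1, z=1


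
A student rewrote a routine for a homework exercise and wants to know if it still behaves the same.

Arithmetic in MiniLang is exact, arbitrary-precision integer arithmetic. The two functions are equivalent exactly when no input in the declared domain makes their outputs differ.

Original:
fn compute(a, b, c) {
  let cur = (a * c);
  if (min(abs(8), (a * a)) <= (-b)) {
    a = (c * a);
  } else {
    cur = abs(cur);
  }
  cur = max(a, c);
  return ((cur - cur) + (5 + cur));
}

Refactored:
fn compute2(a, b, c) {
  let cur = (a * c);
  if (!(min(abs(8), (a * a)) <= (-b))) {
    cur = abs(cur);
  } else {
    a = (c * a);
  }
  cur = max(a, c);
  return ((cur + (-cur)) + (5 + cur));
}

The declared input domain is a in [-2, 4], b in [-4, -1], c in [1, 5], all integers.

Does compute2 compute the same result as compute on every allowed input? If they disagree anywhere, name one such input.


Behavior is preserved: although boolean connective usage differs, and arithmetic usage differs, the outputs never diverge.
Tracing a=0, b=-1, c=1: compute: cur := 0 | (min(abs(8), (a * a)) <= (-b)): true | a := 0 | cur := 1 | result 6 | compute2: cur := 0 | (!(min(abs(8), (a * a)) <= (-b))): false | a := 0 | cur := 1 | result 6 — matching result 6.
Every one of the 140 inputs gives matching results.
verdict: equivalent


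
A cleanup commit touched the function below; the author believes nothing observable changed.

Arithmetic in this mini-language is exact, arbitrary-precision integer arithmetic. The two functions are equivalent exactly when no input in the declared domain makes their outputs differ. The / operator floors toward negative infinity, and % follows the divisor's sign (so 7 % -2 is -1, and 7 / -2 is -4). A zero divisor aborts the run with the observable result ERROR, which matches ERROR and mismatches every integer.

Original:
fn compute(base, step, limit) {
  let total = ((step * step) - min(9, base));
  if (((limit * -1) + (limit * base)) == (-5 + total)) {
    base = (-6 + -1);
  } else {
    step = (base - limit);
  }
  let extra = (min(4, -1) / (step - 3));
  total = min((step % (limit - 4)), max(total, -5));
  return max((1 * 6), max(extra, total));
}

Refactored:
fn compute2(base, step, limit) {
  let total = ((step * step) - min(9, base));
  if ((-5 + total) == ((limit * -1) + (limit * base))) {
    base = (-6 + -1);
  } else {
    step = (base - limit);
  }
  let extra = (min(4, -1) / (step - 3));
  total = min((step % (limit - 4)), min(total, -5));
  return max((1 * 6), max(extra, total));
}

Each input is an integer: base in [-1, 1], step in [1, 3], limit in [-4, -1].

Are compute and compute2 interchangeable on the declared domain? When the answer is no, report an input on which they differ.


The one real change (`max(total, -5)` became `min(total, -5)`) has no effect anywhere in the declared ranges; all 36 inputs agree.
verdict: equivalent


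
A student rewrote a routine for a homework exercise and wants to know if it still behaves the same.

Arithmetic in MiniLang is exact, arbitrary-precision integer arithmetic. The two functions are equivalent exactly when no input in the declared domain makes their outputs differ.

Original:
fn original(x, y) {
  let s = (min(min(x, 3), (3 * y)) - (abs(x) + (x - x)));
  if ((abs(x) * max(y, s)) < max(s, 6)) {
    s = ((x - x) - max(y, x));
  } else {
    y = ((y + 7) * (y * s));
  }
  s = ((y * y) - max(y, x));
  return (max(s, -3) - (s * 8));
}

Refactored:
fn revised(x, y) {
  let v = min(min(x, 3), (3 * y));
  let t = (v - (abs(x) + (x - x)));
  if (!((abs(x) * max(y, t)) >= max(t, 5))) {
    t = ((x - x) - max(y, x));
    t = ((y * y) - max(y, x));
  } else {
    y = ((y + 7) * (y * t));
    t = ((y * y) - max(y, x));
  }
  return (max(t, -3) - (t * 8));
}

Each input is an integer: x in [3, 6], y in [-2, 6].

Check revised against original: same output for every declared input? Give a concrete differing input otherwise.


Evaluate both at x=5, y=1.
original: s = -2; ((abs(x) * max(y, s)) < max(s, 6)) -> true; s = -5; s = -4; return 29
revised: v = 3; t = -2; (!((abs(x) * max(y, t)) >= max(t, 5))) -> false; y = -16; t = 251; return -1757
29 vs -1757 — the two versions disagree here.
verdict: not equivalent; witness: x=5, y=1


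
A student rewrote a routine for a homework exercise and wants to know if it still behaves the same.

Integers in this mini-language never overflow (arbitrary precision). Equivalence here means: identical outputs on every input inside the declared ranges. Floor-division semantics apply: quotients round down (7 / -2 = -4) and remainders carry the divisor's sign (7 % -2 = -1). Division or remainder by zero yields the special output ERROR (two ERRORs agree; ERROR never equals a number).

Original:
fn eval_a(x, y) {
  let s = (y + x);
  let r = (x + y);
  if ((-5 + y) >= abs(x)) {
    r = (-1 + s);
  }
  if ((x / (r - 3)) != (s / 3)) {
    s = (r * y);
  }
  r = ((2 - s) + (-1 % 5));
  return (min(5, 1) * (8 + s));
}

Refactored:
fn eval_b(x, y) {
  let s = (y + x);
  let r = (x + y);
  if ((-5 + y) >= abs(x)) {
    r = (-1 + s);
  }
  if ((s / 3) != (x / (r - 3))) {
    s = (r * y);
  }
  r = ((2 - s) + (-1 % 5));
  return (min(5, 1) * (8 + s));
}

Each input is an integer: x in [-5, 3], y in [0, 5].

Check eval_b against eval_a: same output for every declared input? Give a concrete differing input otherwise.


The two are interchangeable: same computation, different form, and every declared input agrees.
As a probe, take x=-3, y=4: eval_a runs s = 1; r = 1; ((-5 + y) >= abs(x)) -> false; ((x / (r - 3)) != (s / 3)) -> true; s = 4; r = 2; return 12; eval_b runs s = 1; r = 1; ((-5 + y) >= abs(x)) -> false; ((s / 3) != (x / (r - 3))) -> true; s = 4; r = 2; return 12; both end at 12.
Across all 54 domain points the two functions coincide.
verdict: equivalent


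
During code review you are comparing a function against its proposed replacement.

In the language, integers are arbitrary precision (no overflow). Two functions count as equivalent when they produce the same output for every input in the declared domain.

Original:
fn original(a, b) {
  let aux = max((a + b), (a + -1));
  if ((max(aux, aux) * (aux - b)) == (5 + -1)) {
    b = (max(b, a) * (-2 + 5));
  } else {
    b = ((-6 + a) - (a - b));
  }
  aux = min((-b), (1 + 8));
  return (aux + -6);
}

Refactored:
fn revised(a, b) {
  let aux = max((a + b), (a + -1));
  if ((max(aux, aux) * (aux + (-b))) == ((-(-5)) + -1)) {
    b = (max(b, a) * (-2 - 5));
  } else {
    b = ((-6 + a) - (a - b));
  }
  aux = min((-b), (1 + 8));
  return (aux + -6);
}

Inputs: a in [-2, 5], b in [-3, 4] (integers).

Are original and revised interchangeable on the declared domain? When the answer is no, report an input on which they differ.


Not equivalent: a=1, b=3 separates them (-15 vs 3).
original: aux = 4; ((max(aux, aux) * (aux - b)) == (5 + -1)) -> true; b = 9; aux = -9; return -15
revised: aux = 4; ((max(aux, aux) * (aux + (-b))) == ((-(-5)) + -1)) -> true; b = -21; aux = 9; return 3
verdict: not equivalent; witness: a=1, b=3


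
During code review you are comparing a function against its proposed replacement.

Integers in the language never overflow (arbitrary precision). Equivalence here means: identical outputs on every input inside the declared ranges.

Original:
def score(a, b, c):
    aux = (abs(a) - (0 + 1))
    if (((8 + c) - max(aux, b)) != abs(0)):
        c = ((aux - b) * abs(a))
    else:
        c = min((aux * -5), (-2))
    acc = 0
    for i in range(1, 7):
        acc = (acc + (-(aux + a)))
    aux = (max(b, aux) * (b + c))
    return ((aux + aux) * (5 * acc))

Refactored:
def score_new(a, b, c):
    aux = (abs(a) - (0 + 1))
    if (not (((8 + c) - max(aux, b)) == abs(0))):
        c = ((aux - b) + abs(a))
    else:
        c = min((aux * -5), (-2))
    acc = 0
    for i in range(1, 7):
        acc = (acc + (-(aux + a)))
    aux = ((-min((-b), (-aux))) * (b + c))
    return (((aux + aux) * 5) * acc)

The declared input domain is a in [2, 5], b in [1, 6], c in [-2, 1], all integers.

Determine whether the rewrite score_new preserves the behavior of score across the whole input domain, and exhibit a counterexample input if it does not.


The rewrite breaks on a=2, b=1, c=-2, where the results are -180 and -540.
score: aux = 1; (((8 + c) - max(aux, b)) != abs(0)) -> true; c = 0; acc = 0; [i=1]; acc = -3; [i=2]; acc = -6; [i=3]; acc = -9; [i=4]; acc = -12; [i=5]; acc = -15; [i=6]; acc = -18; aux = 1; return -180
score_new: aux = 1; (not (((8 + c) - max(aux, b)) == abs(0))) -> true; c = 2; acc = 0; [i=1]; acc = -3; [i=2]; acc = -6; [i=3]; acc = -9; [i=4]; acc = -12; [i=5]; acc = -15; [i=6]; acc = -18; aux = 3; return -540
verdict: not equivalent; witness: a=2, b=1, c=-2


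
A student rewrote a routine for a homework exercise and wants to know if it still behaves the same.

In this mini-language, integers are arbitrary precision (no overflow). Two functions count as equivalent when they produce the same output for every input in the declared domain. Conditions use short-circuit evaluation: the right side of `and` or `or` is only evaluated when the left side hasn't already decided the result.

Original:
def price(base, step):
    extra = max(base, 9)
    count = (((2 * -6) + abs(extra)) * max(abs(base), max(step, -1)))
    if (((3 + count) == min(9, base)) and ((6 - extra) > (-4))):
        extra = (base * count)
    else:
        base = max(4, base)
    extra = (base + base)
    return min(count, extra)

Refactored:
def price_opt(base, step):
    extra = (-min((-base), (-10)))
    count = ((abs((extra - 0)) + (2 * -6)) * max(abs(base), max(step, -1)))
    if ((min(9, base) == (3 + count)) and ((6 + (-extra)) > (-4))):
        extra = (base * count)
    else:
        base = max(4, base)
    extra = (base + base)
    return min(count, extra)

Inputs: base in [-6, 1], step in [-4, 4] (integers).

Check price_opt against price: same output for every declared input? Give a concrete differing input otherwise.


There is a counterexample at base=-6, step=-4: -18 on one side, -12 on the other.
price: extra=9, then count=-18, then (((3 + count) == min(9, base)) and ((6 - extra) > (-4))) is false, then base=4, then extra=8, then returns -18
price_opt: extra=10, then count=-12, then ((min(9, base) == (3 + count)) and ((6 + (-extra)) > (-4))) is false, then base=4, then extra=8, then returns -12
verdict: not equivalent; witness: base=-6, step=-4


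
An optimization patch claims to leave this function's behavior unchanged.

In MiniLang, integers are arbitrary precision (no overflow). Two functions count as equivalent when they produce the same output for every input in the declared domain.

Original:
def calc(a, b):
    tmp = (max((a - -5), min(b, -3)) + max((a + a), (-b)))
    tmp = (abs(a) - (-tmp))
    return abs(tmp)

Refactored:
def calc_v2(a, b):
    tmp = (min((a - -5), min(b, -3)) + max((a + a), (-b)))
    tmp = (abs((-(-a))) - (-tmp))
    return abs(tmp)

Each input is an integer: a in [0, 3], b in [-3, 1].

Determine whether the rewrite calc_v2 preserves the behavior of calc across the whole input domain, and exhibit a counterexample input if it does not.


Run the pair on a=0, b=-3.
calc: tmp=8, then tmp=8, then returns 8
calc_v2: tmp=0, then tmp=0, then returns 0
8 and 0 differ, so these are not the same function on this domain.
verdict: not equivalent; witness: a=0, b=-3


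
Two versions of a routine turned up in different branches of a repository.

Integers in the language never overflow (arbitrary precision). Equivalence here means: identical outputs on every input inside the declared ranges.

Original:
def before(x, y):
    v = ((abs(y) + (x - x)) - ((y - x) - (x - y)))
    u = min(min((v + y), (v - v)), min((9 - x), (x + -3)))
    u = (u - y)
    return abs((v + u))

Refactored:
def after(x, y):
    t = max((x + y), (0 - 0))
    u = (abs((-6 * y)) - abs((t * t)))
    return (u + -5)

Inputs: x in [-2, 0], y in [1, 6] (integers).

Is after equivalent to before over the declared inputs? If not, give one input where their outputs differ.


Evaluate both at x=-2, y=1.
before: v=-5, then u=-5, then u=-6, then returns 11
after: t=0, then u=6, then returns 1
11 against 1: the behavior changed.
verdict: not equivalent; witness: x=-2, y=1


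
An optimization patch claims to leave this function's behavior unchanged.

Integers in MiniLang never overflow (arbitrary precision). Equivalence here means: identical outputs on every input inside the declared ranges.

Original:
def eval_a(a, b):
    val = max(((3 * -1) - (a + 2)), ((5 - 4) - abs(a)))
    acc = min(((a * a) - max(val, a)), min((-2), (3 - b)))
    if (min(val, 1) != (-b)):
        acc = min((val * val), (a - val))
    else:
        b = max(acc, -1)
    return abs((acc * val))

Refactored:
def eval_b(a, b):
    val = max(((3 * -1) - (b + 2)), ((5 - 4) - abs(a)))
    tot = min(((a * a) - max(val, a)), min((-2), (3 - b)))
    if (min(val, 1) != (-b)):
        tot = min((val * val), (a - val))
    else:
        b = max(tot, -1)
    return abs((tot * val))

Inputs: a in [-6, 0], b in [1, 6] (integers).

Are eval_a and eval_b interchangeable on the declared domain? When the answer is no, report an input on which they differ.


Take a=-6, b=1.
eval_a: val = 1; acc = -2; (min(val, 1) != (-b)) -> true; acc = -7; return 7
eval_b: val = -5; tot = -2; (min(val, 1) != (-b)) -> true; tot = -1; return 5
7 vs 5 — the two versions disagree here.
verdict: not equivalent; witness: a=-6, b=1


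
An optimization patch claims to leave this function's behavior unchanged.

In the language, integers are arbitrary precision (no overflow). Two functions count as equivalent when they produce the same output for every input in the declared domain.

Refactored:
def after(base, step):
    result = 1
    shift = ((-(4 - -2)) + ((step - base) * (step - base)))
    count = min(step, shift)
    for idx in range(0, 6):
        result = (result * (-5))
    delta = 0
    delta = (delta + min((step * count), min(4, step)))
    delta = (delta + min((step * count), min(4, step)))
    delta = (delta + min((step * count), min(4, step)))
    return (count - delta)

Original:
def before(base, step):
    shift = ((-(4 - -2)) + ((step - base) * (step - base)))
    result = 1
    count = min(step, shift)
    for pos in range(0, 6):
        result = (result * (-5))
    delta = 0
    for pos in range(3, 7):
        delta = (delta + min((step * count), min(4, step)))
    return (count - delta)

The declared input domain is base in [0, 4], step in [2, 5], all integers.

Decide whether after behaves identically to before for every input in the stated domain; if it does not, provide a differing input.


Not equivalent: base=0, step=2 separates them (14 vs 10).
before: shift becomes -2; next result becomes 1; next count becomes -2; next at pos=0:; next result becomes -5; next at pos=1:; next result becomes 25; next at pos=2:; next result becomes -125; next at pos=3:; next result becomes 625; next at pos=4:; next result becomes -3125; next at pos=5:; next result becomes 15625; next delta becomes 0; next at pos=3:; next delta becomes -4; next at pos=4:; next delta becomes -8; next at pos=5:; next delta becomes -12; next at pos=6:; next delta becomes -16; next final value 14
after: result becomes 1; next shift becomes -2; next count becomes -2; next at idx=0:; next result becomes -5; next at idx=1:; next result becomes 25; next at idx=2:; next result becomes -125; next at idx=3:; next result becomes 625; next at idx=4:; next result becomes -3125; next at idx=5:; next result becomes 15625; next delta becomes 0; next delta becomes -4; next delta becomes -8; next delta becomes -12; next final value 10
verdict: not equivalent; witness: base=0, step=2


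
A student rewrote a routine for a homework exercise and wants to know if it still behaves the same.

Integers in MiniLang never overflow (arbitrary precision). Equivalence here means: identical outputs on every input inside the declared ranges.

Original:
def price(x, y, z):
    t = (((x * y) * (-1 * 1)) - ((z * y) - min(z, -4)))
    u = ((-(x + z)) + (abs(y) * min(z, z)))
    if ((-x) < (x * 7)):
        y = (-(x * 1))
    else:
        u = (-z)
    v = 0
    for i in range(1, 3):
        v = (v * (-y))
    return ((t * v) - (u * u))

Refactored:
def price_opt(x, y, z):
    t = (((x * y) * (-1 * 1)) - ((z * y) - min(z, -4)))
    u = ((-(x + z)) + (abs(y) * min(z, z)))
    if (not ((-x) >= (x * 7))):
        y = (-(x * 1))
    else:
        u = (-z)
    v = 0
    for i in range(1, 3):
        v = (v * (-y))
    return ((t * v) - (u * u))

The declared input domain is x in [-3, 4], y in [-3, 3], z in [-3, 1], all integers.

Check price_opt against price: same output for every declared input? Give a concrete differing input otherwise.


The two are interchangeable: boolean connective usage differs; and comparison usage differs, and every declared input agrees.
Spot check at x=4, y=1, z=0 — price: t=-8, then u=-4, then ((-x) < (x * 7)) is true, then y=-4, then v=0, then (i=1), then v=0, then (i=2), then v=0, then returns -16. price_opt: t=-8, then u=-4, then (not ((-x) >= (x * 7))) is true, then y=-4, then v=0, then (i=1), then v=0, then (i=2), then v=0, then returns -16. Both give -16.
Checked all 280 inputs in the declared domain: the outputs agree on every one.
verdict: equivalent


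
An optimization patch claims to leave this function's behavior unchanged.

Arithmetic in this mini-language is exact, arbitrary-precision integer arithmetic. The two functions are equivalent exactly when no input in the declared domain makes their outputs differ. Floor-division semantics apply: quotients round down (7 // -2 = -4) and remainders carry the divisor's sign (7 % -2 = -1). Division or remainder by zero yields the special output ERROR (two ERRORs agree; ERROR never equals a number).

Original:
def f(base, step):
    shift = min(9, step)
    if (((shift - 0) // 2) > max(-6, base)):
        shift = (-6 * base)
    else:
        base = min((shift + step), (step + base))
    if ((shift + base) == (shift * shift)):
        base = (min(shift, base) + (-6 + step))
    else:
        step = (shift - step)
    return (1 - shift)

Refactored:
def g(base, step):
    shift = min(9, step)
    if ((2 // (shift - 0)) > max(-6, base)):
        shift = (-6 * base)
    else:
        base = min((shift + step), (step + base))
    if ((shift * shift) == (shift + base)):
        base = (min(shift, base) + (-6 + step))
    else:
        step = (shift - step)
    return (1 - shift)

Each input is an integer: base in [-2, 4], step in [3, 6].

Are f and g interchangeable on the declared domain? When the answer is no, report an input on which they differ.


Take base=0, step=3.
f: shift := 3 | (((shift - 0) // 2) > max(-6, base)): true | shift := 0 | ((shift + base) == (shift * shift)): true | base := -3 | result 1
g: shift := 3 | ((2 // (shift - 0)) > max(-6, base)): false | base := 3 | ((shift * shift) == (shift + base)): false | step := 0 | result -2
1 against -2: the behavior changed.
verdict: not equivalent; witness: base=0, step=3


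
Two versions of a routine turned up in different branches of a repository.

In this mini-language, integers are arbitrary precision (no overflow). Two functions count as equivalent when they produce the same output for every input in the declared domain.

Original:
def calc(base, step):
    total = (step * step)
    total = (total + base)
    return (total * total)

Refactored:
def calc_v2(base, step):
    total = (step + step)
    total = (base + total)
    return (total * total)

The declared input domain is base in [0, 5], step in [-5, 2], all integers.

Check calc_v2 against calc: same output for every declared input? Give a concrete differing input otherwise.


The rewrite breaks on base=0, step=-5, where the results are 625 and 100.
calc: total := 25 | total := 25 | result 625
calc_v2: total := -10 | total := -10 | result 100
verdict: not equivalent; witness: base=0, step=-5


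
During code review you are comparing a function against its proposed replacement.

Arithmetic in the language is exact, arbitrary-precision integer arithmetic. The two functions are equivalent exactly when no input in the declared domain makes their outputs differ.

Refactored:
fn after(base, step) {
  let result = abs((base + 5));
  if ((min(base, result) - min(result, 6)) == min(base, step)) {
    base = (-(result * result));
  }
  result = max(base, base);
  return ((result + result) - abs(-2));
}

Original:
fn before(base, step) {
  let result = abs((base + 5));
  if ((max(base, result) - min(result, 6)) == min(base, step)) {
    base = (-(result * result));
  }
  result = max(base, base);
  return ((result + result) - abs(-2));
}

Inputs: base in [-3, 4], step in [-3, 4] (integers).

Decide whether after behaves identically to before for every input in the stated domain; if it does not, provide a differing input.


base=0, step=0 yields -52 from before but -2 from after.
verdict: not equivalent; witness: base=0, step=0


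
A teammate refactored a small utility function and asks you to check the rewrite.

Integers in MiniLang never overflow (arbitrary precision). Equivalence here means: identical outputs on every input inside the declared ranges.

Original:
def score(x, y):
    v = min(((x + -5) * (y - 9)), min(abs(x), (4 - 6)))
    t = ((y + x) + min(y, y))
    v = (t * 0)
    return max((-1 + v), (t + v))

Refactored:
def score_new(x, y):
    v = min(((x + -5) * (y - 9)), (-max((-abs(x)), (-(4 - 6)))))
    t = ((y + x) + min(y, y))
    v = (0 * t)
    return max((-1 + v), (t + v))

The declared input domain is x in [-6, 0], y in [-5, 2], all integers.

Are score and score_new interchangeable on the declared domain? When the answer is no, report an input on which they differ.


The two are interchangeable: min/max/abs usage differs, and every declared input agrees.
Spot check at x=0, y=2 — score: v = -2; t = 4; v = 0; return 4. score_new: v = -2; t = 4; v = 0; return 4. Both give 4.
An exhaustive pass over the 56 declared inputs shows identical outputs.
verdict: equivalent


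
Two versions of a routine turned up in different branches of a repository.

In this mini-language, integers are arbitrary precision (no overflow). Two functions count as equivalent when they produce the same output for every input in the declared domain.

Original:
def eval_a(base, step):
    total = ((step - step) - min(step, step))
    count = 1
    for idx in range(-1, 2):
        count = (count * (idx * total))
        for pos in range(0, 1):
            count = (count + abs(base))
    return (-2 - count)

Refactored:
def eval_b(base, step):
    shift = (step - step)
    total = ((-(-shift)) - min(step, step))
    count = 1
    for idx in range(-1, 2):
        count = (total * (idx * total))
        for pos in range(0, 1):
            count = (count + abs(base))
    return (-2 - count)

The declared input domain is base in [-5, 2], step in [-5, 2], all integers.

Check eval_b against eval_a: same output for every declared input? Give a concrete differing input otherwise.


base=-5, step=-4 yields -27 from eval_a but -23 from eval_b.
verdict: not equivalent; witness: base=-5, step=-4


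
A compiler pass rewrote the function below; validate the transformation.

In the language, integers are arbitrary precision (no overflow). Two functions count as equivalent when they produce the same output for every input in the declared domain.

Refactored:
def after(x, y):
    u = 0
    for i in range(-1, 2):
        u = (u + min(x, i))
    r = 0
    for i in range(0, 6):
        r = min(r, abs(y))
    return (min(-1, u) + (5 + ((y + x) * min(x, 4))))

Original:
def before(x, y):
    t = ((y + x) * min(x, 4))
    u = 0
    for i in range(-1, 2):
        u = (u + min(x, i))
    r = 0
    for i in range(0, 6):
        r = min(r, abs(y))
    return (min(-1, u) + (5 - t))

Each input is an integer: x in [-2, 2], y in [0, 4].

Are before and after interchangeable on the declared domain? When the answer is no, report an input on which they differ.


The rewrite breaks on x=-2, y=0, where the results are -5 and 3.
before: t = 4; u = 0; [i=-1]; u = -2; [i=0]; u = -4; [i=1]; u = -6; r = 0; [i=0]; r = 0; [i=1]; r = 0; [i=2]; r = 0; [i=3]; r = 0; [i=4]; r = 0; [i=5]; r = 0; return -5
after: u = 0; [i=-1]; u = -2; [i=0]; u = -4; [i=1]; u = -6; r = 0; [i=0]; r = 0; [i=1]; r = 0; [i=2]; r = 0; [i=3]; r = 0; [i=4]; r = 0; [i=5]; r = 0; return 3
verdict: not equivalent; witness: x=-2, y=0


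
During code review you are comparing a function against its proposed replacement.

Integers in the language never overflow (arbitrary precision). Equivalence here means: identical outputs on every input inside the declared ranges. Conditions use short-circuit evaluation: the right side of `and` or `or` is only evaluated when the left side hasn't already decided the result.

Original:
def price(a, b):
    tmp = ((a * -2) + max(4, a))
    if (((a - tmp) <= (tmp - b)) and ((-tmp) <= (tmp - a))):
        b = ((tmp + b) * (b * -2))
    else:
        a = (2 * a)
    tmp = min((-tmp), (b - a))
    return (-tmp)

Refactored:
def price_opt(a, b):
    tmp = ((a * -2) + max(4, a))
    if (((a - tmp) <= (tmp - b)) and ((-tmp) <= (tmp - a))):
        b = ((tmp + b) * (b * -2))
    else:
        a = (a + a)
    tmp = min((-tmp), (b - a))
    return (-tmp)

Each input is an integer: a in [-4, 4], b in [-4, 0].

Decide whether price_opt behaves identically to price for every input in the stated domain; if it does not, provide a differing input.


This is a faithful refactor — arithmetic usage differs; constant usage differs, but the computed results match everywhere.
As a probe, take a=-3, b=0: price runs tmp := 10 | (((a - tmp) <= (tmp - b)) and ((-tmp) <= (tmp - a))): true | b := 0 | tmp := -10 | result 10; price_opt runs tmp := 10 | (((a - tmp) <= (tmp - b)) and ((-tmp) <= (tmp - a))): true | b := 0 | tmp := -10 | result 10; both end at 10.
Checked all 45 inputs in the declared domain: the outputs agree on every one.
verdict: equivalent


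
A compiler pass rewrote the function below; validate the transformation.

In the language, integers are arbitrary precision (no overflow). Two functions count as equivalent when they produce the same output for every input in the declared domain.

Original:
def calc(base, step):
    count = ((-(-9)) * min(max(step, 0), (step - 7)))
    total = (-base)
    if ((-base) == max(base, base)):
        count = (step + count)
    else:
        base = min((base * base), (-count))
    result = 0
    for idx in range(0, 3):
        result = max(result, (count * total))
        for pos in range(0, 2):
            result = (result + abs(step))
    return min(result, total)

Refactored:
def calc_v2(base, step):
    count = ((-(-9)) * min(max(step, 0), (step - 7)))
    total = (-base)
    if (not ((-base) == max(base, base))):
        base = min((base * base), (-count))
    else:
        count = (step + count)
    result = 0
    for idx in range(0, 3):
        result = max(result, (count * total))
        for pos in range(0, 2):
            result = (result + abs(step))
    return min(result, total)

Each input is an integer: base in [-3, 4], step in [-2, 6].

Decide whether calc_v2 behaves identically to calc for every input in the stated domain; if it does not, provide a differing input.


The two versions differ — the changes include boolean connective usage differs.
As a probe, take base=-1, step=-1: calc runs count := -72 | total := 1 | ((-base) == max(base, base)): false | base := 1 | result := 0 | iter idx=0: | result := 0 | iter pos=0: | result := 1 | iter pos=1: | result := 2 | iter idx=1: | result := 2 | iter pos=0: | result := 3 | iter pos=1: | result := 4 | iter idx=2: | result := 4 | iter pos=0: | result := 5 | iter pos=1: | result := 6 | result 1; calc_v2 runs count := -72 | total := 1 | (not ((-base) == max(base, base))): true | base := 1 | result := 0 | iter idx=0: | result := 0 | iter pos=0: | result := 1 | iter pos=1: | result := 2 | iter idx=1: | result := 2 | iter pos=0: | result := 3 | iter pos=1: | result := 4 | iter idx=2: | result := 4 | iter pos=0: | result := 5 | iter pos=1: | result := 6 | result 1; both end at 1.
Checked all 72 inputs in the declared domain: the outputs agree on every one.
verdict: equivalent
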